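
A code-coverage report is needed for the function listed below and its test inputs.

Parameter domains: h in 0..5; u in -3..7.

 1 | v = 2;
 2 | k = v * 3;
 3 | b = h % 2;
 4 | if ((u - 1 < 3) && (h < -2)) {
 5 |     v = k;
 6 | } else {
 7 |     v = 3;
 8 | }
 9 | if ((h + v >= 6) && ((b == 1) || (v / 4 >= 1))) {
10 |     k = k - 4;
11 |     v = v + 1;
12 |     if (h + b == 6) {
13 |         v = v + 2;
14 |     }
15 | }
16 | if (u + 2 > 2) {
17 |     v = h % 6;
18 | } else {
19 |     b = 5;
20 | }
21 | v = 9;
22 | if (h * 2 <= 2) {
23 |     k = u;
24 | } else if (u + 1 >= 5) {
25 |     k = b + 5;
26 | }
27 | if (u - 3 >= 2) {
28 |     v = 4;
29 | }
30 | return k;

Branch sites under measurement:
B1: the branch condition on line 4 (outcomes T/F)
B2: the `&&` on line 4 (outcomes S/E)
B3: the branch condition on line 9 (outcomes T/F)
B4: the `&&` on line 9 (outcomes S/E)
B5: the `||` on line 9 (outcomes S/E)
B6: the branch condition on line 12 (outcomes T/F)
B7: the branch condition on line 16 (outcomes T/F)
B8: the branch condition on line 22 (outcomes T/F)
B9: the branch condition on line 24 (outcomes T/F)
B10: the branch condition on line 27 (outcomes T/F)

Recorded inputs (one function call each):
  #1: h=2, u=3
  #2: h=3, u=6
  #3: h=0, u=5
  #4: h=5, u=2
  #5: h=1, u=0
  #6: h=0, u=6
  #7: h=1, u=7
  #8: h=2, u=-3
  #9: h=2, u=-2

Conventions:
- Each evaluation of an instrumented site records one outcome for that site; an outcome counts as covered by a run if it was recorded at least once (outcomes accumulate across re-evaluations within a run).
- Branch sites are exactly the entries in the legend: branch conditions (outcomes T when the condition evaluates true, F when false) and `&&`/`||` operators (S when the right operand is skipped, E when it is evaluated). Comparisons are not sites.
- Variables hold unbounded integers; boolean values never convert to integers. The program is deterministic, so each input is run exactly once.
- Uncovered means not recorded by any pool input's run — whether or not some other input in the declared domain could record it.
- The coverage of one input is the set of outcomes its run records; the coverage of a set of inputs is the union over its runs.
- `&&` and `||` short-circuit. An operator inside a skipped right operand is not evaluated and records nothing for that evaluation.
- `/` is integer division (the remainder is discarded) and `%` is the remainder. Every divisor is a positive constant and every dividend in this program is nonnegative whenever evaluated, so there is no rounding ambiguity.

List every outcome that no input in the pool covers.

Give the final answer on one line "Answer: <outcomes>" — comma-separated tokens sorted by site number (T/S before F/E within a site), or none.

input #1, h=2, u=3: events B2->E, B1->F, B4->S, B3->F, B7->T, B8->F, B9->F, B10->F; outcomes B1=F, B2=E, B3=F, B4=S, B7=T, B8=F, B9=F, B10=F
input #2, h=3, u=6: events B2->S, B1->F, B4->E, B5->S, B3->T, B6->F, B7->T, B8->F, B9->T, B10->T; outcomes B1=F, B2=S, B3=T, B4=E, B5=S, B6=F, B7=T, B8=F, B9=T, B10=T
input #3, h=0, u=5: events B2->S, B1->F, B4->S, B3->F, B7->T, B8->T, B10->T; outcomes B1=F, B2=S, B3=F, B4=S, B7=T, B8=T, B10=T
input #4, h=5, u=2: events B2->E, B1->F, B4->E, B5->S, B3->T, B6->T, B7->T, B8->F, B9->F, B10->F; outcomes B1=F, B2=E, B3=T, B4=E, B5=S, B6=T, B7=T, B8=F, B9=F, B10=F
input #5, h=1, u=0: events B2->E, B1->F, B4->S, B3->F, B7->F, B8->T, B10->F; outcomes B1=F, B2=E, B3=F, B4=S, B7=F, B8=T, B10=F
input #6, h=0, u=6: events B2->S, B1->F, B4->S, B3->F, B7->T, B8->T, B10->T; outcomes B1=F, B2=S, B3=F, B4=S, B7=T, B8=T, B10=T
input #7, h=1, u=7: events B2->S, B1->F, B4->S, B3->F, B7->T, B8->T, B10->T; outcomes B1=F, B2=S, B3=F, B4=S, B7=T, B8=T, B10=T
input #8, h=2, u=-3: events B2->E, B1->F, B4->S, B3->F, B7->F, B8->F, B9->F, B10->F; outcomes B1=F, B2=E, B3=F, B4=S, B7=F, B8=F, B9=F, B10=F
input #9, h=2, u=-2: events B2->E, B1->F, B4->S, B3->F, B7->F, B8->F, B9->F, B10->F; outcomes B1=F, B2=E, B3=F, B4=S, B7=F, B8=F, B9=F, B10=F
union over the pool: B1=F, B2=S, B2=E, B3=T, B3=F, B4=S, B4=E, B5=S, B6=T, B6=F, B7=T, B7=F, B8=T, B8=F, B9=T, B9=F, B10=T, B10=F
uncovered (2 of 20): B1=T, B5=E

Answer: B1=T, B5=E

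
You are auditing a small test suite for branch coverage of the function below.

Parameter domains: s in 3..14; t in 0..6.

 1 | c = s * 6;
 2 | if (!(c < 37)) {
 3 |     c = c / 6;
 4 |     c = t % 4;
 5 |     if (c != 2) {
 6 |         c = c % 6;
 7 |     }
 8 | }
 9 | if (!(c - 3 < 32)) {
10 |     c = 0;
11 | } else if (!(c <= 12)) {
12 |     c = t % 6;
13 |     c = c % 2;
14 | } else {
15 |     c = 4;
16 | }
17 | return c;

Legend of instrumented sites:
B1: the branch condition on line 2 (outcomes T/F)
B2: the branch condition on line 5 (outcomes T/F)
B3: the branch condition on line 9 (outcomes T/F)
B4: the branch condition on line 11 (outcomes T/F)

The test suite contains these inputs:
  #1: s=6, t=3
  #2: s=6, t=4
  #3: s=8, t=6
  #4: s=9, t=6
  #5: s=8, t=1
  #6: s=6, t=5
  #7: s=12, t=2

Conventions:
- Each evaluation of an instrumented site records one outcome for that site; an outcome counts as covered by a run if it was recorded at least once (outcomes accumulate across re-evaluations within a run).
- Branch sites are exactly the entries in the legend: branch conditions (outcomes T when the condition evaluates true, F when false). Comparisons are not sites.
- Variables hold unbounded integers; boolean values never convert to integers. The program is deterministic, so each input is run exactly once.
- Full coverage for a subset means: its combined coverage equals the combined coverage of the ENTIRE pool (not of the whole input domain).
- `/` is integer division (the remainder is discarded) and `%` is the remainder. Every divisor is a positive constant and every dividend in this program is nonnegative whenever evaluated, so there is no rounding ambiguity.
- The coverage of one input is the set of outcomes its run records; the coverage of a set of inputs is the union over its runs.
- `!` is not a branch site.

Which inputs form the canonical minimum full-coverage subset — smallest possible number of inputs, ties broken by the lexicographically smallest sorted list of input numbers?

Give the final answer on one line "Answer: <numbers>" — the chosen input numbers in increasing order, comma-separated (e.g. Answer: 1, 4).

input #1 (s=6, t=3): events B1->F, B3->T; covers B1=F, B3=T
input #2 (s=6, t=4): events B1->F, B3->T; covers B1=F, B3=T
input #3 (s=8, t=6): events B1->T, B2->F, B3->F, B4->F; covers B1=T, B2=F, B3=F, B4=F
input #4 (s=9, t=6): events B1->T, B2->F, B3->F, B4->F; covers B1=T, B2=F, B3=F, B4=F
input #5 (s=8, t=1): events B1->T, B2->T, B3->F, B4->F; covers B1=T, B2=T, B3=F, B4=F
input #6 (s=6, t=5): events B1->F, B3->T; covers B1=F, B3=T
input #7 (s=12, t=2): events B1->T, B2->F, B3->F, B4->F; covers B1=T, B2=F, B3=F, B4=F
union over all inputs: B1=T, B1=F, B2=T, B2=F, B3=T, B3=F, B4=F (7 outcomes)
every size-1 subset falls short of the 7 outcomes (best: 4/7)
every size-2 subset falls short of the 7 outcomes (best: 6/7)
inputs {1, 3, 5} (size 3) cover everything; no size-3 subset with a lexicographically smaller index list covers all 7

Answer: 1, 3, 5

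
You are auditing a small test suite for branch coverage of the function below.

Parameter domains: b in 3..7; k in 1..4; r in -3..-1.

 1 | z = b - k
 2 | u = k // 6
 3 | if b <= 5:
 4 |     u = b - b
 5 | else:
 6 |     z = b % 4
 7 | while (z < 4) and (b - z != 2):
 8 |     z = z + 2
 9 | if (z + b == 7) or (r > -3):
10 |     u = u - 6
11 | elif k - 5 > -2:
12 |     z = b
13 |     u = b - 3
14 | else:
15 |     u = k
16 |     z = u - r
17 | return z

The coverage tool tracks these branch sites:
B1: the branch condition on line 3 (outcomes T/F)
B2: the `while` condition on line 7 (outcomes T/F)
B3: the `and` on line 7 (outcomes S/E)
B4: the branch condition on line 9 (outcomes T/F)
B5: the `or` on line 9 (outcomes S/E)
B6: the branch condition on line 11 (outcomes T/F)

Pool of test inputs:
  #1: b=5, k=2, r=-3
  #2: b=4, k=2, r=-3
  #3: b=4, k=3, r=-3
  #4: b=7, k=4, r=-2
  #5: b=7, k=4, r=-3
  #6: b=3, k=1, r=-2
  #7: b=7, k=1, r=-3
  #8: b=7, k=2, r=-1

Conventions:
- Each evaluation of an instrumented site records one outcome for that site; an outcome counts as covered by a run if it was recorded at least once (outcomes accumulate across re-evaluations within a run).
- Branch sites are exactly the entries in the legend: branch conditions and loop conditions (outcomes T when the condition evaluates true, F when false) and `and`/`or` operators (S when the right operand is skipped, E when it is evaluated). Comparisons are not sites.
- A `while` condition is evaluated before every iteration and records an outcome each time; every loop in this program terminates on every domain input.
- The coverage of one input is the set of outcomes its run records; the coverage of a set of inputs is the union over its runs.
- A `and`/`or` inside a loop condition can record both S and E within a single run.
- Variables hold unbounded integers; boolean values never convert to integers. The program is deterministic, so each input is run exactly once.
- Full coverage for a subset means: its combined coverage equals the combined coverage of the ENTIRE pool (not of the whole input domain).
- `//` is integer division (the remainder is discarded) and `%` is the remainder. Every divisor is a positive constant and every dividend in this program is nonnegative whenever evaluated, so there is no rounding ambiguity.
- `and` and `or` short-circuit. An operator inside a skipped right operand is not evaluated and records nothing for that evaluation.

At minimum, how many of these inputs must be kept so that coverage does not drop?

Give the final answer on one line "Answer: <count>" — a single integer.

input #1, b=5, k=2, r=-3: events B1->T, B3->E, B2->F, B5->E, B4->F, B6->F; outcomes B1=T, B2=F, B3=E, B4=F, B5=E, B6=F
input #2, b=4, k=2, r=-3: events B1->T, B3->E, B2->F, B5->E, B4->F, B6->F; outcomes B1=T, B2=F, B3=E, B4=F, B5=E, B6=F
input #3, b=4, k=3, r=-3: events B1->T, B3->E, B2->T, B3->E, B2->T, B3->S, B2->F, B5->E, B4->F, B6->F; outcomes B1=T, B2=T, B2=F, B3=S, B3=E, B4=F, B5=E, B6=F
input #4, b=7, k=4, r=-2: events B1->F, B3->E, B2->T, B3->S, B2->F, B5->E, B4->T; outcomes B1=F, B2=T, B2=F, B3=S, B3=E, B4=T, B5=E
input #5, b=7, k=4, r=-3: events B1->F, B3->E, B2->T, B3->S, B2->F, B5->E, B4->F, B6->T; outcomes B1=F, B2=T, B2=F, B3=S, B3=E, B4=F, B5=E, B6=T
input #6, b=3, k=1, r=-2: events B1->T, B3->E, B2->T, B3->S, B2->F, B5->S, B4->T; outcomes B1=T, B2=T, B2=F, B3=S, B3=E, B4=T, B5=S
input #7, b=7, k=1, r=-3: events B1->F, B3->E, B2->T, B3->S, B2->F, B5->E, B4->F, B6->F; outcomes B1=F, B2=T, B2=F, B3=S, B3=E, B4=F, B5=E, B6=F
input #8, b=7, k=2, r=-1: events B1->F, B3->E, B2->T, B3->S, B2->F, B5->E, B4->T; outcomes B1=F, B2=T, B2=F, B3=S, B3=E, B4=T, B5=E
pool-wide coverage (12 outcomes): B1=T, B1=F, B2=T, B2=F, B3=S, B3=E, B4=T, B4=F, B5=S, B5=E, B6=T, B6=F
no size-1 subset reaches all 12 outcomes (best union: 8/12)
no size-2 subset reaches all 12 outcomes (best union: 11/12)
size 3: inputs {1, 5, 6} cover all 12 outcomes, and no lexicographically smaller subset of this size does

Answer: 3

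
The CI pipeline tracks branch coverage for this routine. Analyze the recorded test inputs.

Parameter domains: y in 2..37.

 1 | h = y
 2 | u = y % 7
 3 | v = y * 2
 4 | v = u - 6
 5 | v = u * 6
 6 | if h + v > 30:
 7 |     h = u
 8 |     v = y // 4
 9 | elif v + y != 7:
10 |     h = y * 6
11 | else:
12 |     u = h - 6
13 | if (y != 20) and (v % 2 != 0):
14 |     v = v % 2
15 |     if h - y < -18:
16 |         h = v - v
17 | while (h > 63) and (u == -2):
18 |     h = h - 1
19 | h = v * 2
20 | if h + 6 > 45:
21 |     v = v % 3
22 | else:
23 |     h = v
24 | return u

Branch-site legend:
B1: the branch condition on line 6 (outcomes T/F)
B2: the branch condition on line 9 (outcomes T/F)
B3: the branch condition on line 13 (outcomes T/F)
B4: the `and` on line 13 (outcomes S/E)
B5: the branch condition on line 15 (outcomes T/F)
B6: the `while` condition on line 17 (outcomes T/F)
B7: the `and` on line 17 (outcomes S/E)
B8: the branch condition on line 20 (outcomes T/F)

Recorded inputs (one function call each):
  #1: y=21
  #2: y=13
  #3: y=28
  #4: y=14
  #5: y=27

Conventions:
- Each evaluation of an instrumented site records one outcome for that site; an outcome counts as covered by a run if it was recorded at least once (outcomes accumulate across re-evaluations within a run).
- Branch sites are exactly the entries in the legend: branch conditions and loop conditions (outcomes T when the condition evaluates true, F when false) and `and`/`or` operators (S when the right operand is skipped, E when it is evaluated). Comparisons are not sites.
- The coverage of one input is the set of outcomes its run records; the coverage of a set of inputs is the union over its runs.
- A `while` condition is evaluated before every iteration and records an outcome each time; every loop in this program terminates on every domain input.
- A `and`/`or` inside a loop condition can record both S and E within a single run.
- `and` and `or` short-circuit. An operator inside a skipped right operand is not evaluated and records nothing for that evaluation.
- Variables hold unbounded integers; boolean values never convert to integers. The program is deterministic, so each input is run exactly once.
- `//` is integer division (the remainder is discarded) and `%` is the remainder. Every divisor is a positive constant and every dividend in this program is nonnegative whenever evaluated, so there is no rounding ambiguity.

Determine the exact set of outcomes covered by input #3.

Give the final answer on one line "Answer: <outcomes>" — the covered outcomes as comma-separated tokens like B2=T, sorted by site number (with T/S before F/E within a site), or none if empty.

Tracing the run of input #3 (y=28):
  B1->F, B2->T, B4->E, B3->F, B7->E, B6->F, B8->F
distinct outcomes covered: B1=F, B2=T, B3=F, B4=E, B6=F, B7=E, B8=F

Answer: B1=F, B2=T, B3=F, B4=E, B6=F, B7=E, B8=F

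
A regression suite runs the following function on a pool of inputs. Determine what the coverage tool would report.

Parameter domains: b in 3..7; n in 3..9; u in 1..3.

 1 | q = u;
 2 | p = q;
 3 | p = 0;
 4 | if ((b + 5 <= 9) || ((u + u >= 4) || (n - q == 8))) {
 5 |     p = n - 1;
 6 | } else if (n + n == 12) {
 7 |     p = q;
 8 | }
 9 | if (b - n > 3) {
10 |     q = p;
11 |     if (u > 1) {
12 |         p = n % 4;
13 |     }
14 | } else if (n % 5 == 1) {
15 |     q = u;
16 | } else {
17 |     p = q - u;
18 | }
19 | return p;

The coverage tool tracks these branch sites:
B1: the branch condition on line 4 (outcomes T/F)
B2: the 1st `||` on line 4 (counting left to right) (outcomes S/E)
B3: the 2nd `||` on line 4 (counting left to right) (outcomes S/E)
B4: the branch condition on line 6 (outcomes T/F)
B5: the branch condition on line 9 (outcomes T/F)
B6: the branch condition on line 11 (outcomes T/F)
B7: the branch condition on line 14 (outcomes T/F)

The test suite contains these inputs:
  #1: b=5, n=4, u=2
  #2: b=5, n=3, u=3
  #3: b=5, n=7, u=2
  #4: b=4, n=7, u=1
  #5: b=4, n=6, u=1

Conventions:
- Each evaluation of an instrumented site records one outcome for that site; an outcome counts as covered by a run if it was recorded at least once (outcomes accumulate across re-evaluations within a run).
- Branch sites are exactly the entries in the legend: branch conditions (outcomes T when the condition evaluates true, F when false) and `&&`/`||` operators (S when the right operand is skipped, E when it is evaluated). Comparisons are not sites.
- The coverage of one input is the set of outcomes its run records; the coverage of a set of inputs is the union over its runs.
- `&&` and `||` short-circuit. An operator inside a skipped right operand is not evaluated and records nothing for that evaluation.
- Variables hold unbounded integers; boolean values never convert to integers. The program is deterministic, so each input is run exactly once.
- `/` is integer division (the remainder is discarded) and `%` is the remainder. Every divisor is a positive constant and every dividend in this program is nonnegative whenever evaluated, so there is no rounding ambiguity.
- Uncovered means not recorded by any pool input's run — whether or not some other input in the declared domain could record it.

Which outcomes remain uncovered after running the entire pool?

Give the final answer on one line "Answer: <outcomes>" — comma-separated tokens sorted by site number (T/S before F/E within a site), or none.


input #1 (b=5, n=4, u=2): covers B1=T, B2=E, B3=S, B5=F, B7=F
input #2 (b=5, n=3, u=3): covers B1=T, B2=E, B3=S, B5=F, B7=F
input #3 (b=5, n=7, u=2): covers B1=T, B2=E, B3=S, B5=F, B7=F
input #4 (b=4, n=7, u=1): covers B1=T, B2=S, B5=F, B7=F
input #5 (b=4, n=6, u=1): covers B1=T, B2=S, B5=F, B7=T
union over the pool: B1=T, B2=S, B2=E, B3=S, B5=F, B7=T, B7=F
uncovered (7 of 14): B1=F, B3=E, B4=T, B4=F, B5=T, B6=T, B6=F
Answer: B1=F, B3=E, B4=T, B4=F, B5=T, B6=T, B6=F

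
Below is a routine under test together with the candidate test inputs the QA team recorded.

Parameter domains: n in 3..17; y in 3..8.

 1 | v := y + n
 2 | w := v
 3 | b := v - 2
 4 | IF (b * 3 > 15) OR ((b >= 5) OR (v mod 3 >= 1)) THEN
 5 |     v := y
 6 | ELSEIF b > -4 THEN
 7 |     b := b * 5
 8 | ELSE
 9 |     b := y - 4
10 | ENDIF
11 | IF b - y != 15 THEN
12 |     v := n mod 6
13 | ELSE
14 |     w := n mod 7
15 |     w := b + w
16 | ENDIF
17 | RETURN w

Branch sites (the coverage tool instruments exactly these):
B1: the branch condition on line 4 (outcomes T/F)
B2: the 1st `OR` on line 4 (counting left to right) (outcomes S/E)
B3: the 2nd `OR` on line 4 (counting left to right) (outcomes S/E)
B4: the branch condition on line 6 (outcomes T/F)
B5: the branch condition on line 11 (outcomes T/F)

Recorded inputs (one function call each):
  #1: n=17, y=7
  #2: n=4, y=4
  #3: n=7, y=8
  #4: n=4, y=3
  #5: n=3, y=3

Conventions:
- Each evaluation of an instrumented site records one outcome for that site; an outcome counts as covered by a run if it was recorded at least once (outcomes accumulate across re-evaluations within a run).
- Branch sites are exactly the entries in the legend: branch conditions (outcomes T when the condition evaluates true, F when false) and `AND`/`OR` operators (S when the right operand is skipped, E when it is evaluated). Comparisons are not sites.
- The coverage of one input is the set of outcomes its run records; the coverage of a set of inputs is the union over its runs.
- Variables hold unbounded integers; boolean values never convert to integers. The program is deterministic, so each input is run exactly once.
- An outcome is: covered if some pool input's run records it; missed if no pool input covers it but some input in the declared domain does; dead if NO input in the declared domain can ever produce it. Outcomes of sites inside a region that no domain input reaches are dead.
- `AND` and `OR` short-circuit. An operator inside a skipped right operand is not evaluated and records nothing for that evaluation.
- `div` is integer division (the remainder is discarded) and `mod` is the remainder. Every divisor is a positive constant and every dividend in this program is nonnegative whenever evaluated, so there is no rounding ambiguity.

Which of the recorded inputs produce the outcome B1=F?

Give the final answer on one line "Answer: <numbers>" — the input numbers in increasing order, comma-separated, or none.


input #1 (n=17, y=7): misses B1=F
input #2 (n=4, y=4): misses B1=F
input #3 (n=7, y=8): misses B1=F
input #4 (n=4, y=3): misses B1=F
input #5 (n=3, y=3): covers B1=F
Answer: 5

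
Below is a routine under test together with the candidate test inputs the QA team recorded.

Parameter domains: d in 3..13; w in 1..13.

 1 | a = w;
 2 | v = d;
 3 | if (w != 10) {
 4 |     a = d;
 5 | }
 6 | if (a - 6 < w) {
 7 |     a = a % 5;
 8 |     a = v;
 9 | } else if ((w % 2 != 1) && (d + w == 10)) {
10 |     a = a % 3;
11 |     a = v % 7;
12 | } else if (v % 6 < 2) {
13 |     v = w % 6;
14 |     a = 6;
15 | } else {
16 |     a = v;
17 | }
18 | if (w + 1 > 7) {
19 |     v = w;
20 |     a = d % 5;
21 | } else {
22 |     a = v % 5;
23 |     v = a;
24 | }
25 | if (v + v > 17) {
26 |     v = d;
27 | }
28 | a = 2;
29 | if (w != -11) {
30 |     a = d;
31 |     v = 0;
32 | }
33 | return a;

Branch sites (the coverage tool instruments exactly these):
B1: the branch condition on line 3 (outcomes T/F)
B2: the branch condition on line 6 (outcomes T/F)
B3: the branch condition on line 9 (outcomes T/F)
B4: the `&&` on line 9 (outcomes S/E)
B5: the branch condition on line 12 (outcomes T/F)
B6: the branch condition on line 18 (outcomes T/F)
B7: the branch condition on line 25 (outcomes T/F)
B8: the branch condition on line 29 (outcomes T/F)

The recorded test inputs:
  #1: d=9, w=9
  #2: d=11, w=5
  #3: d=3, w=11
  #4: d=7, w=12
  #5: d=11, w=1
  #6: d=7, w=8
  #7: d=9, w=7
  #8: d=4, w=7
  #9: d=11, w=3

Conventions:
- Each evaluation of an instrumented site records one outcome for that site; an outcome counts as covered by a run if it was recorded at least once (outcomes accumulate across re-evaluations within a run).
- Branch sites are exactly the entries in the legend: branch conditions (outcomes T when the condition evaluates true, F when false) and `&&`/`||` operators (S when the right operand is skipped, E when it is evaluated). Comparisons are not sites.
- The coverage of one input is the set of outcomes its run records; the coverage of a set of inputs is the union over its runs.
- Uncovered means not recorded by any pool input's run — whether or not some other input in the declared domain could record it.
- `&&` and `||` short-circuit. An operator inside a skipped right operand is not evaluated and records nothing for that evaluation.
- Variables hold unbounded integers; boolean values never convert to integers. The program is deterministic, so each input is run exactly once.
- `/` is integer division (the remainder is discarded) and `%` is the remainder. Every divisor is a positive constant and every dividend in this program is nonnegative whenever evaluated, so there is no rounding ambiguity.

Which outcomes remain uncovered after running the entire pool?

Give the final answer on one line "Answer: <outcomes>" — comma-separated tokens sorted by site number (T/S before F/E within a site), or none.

input #1, d=9, w=9: outcomes B1=T, B2=T, B6=T, B7=T, B8=T
input #2, d=11, w=5: outcomes B1=T, B2=F, B3=F, B4=S, B5=F, B6=F, B7=F, B8=T
input #3, d=3, w=11: outcomes B1=T, B2=T, B6=T, B7=T, B8=T
input #4, d=7, w=12: outcomes B1=T, B2=T, B6=T, B7=T, B8=T
input #5, d=11, w=1: outcomes B1=T, B2=F, B3=F, B4=S, B5=F, B6=F, B7=F, B8=T
input #6, d=7, w=8: outcomes B1=T, B2=T, B6=T, B7=F, B8=T
input #7, d=9, w=7: outcomes B1=T, B2=T, B6=T, B7=F, B8=T
input #8, d=4, w=7: outcomes B1=T, B2=T, B6=T, B7=F, B8=T
input #9, d=11, w=3: outcomes B1=T, B2=F, B3=F, B4=S, B5=F, B6=F, B7=F, B8=T
union over the pool: B1=T, B2=T, B2=F, B3=F, B4=S, B5=F, B6=T, B6=F, B7=T, B7=F, B8=T
uncovered (5 of 16): B1=F, B3=T, B4=E, B5=T, B8=F

Answer: B1=F, B3=T, B4=E, B5=T, B8=F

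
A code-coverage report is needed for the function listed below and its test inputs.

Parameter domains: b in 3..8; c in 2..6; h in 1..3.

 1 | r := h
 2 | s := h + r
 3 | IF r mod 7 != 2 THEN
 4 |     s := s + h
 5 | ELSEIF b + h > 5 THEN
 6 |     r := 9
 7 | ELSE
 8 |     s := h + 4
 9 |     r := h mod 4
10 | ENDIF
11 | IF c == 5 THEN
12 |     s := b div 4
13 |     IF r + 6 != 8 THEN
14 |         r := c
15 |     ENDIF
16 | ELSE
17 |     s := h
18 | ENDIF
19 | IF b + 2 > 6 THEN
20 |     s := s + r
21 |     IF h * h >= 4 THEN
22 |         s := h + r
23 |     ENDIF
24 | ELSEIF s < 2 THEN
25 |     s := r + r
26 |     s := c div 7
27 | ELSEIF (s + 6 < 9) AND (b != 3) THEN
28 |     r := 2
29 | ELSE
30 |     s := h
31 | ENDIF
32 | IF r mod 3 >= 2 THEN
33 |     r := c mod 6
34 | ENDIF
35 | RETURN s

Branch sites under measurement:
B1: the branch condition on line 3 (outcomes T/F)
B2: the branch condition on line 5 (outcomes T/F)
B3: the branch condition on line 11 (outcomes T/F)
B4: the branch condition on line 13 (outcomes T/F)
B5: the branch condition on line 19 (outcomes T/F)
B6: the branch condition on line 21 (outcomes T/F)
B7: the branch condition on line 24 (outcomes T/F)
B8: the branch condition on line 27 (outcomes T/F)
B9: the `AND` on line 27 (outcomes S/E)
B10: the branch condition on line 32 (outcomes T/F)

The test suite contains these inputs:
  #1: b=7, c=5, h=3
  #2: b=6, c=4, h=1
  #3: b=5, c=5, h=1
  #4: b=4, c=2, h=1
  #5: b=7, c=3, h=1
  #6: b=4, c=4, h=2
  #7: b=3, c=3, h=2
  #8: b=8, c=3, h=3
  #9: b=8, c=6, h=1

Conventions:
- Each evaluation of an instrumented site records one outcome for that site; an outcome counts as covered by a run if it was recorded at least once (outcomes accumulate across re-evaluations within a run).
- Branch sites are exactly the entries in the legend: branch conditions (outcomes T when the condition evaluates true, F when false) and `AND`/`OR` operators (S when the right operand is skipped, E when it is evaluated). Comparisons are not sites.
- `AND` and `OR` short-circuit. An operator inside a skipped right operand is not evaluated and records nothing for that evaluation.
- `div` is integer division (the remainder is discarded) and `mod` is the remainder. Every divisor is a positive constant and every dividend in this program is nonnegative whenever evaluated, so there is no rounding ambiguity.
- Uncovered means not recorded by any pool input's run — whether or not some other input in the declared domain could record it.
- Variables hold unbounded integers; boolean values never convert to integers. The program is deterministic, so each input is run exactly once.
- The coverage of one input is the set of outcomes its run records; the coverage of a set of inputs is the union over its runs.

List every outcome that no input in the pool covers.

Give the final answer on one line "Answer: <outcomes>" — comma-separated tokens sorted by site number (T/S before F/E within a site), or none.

run #1 (b=7, c=5, h=3) records B1=T, B3=T, B4=T, B5=T, B6=T, B10=T
run #2 (b=6, c=4, h=1) records B1=T, B3=F, B5=T, B6=F, B10=F
run #3 (b=5, c=5, h=1) records B1=T, B3=T, B4=T, B5=T, B6=F, B10=T
run #4 (b=4, c=2, h=1) records B1=T, B3=F, B5=F, B7=T, B10=F
run #5 (b=7, c=3, h=1) records B1=T, B3=F, B5=T, B6=F, B10=F
run #6 (b=4, c=4, h=2) records B1=F, B2=T, B3=F, B5=F, B7=F, B8=T, B9=E, B10=T
run #7 (b=3, c=3, h=2) records B1=F, B2=F, B3=F, B5=F, B7=F, B8=F, B9=E, B10=T
run #8 (b=8, c=3, h=3) records B1=T, B3=F, B5=T, B6=T, B10=F
run #9 (b=8, c=6, h=1) records B1=T, B3=F, B5=T, B6=F, B10=F
union over the pool: B1=T, B1=F, B2=T, B2=F, B3=T, B3=F, B4=T, B5=T, B5=F, B6=T, B6=F, B7=T, B7=F, B8=T, B8=F, B9=E, B10=T, B10=F
uncovered (2 of 20): B4=F, B9=S

Answer: B4=F, B9=S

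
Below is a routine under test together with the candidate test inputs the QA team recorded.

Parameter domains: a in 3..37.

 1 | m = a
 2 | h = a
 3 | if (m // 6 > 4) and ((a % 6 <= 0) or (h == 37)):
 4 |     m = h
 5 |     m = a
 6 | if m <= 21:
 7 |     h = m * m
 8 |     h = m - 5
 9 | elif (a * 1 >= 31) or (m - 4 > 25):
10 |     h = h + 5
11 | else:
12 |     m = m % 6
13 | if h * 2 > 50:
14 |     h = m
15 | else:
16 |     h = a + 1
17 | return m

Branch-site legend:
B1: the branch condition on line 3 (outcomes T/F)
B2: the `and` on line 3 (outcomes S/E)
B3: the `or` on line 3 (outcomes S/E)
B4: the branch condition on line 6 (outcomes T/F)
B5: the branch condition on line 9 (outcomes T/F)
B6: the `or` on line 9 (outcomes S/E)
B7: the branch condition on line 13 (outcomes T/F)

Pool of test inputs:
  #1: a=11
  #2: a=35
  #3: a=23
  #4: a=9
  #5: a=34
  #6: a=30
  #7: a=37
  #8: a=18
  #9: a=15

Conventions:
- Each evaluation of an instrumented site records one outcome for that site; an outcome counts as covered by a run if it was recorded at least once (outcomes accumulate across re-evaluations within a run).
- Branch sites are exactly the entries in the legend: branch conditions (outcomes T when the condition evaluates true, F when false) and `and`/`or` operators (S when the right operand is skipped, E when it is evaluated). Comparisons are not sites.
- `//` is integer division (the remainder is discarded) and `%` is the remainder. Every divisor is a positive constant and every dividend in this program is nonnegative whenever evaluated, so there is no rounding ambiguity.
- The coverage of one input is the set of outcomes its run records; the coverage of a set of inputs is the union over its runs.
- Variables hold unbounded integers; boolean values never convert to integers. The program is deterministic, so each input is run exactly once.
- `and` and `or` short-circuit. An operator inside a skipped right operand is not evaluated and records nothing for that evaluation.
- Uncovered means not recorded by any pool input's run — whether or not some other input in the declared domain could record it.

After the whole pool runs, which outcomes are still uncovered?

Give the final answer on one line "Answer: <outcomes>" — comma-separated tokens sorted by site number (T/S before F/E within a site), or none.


#1 (a=11) -> B2->S, B1->F, B4->T, B7->F; covered: B1=F, B2=S, B4=T, B7=F
#2 (a=35) -> B2->E, B3->E, B1->F, B4->F, B6->S, B5->T, B7->T; covered: B1=F, B2=E, B3=E, B4=F, B5=T, B6=S, B7=T
#3 (a=23) -> B2->S, B1->F, B4->F, B6->E, B5->F, B7->F; covered: B1=F, B2=S, B4=F, B5=F, B6=E, B7=F
#4 (a=9) -> B2->S, B1->F, B4->T, B7->F; covered: B1=F, B2=S, B4=T, B7=F
#5 (a=34) -> B2->E, B3->E, B1->F, B4->F, B6->S, B5->T, B7->T; covered: B1=F, B2=E, B3=E, B4=F, B5=T, B6=S, B7=T
#6 (a=30) -> B2->E, B3->S, B1->T, B4->F, B6->E, B5->T, B7->T; covered: B1=T, B2=E, B3=S, B4=F, B5=T, B6=E, B7=T
#7 (a=37) -> B2->E, B3->E, B1->T, B4->F, B6->S, B5->T, B7->T; covered: B1=T, B2=E, B3=E, B4=F, B5=T, B6=S, B7=T
#8 (a=18) -> B2->S, B1->F, B4->T, B7->F; covered: B1=F, B2=S, B4=T, B7=F
#9 (a=15) -> B2->S, B1->F, B4->T, B7->F; covered: B1=F, B2=S, B4=T, B7=F
union over the pool: B1=T, B1=F, B2=S, B2=E, B3=S, B3=E, B4=T, B4=F, B5=T, B5=F, B6=S, B6=E, B7=T, B7=F
uncovered (0 of 14): none
Answer: none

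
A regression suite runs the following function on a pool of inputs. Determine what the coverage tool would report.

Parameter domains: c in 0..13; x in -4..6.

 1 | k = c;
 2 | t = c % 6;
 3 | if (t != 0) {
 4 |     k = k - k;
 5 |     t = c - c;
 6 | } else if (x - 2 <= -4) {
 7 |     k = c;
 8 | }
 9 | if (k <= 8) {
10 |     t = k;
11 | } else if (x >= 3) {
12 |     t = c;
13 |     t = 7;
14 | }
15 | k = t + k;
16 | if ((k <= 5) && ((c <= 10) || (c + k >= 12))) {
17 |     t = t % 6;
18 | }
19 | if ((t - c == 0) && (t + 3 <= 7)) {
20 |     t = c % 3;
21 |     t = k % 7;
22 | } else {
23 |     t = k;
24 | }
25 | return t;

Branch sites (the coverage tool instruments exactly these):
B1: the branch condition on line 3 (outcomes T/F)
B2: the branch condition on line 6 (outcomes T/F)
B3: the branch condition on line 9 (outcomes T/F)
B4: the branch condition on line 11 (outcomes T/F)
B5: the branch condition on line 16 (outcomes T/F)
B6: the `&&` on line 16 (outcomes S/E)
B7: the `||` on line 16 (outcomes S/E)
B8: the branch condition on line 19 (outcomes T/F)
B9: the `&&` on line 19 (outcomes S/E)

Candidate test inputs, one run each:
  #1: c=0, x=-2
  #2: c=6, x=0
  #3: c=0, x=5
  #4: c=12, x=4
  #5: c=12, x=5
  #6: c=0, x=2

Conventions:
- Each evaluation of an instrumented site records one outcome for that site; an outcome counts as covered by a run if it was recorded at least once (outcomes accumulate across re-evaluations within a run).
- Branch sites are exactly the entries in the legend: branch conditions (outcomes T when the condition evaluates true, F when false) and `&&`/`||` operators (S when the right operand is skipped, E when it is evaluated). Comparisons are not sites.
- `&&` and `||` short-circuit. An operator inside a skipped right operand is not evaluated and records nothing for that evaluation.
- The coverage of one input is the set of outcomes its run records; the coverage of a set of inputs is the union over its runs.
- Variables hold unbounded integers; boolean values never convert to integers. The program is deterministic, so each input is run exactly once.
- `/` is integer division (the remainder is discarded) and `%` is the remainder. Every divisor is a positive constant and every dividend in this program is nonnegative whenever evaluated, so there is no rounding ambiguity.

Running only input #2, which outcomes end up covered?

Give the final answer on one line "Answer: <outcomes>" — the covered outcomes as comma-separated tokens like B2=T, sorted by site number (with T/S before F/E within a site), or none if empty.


Running input #2 (c=6, x=0), event by event:
  B1->F, B2->F, B3->T, B6->S, B5->F, B9->E, B8->F
deduplicating events, the covered set is: B1=F, B2=F, B3=T, B5=F, B6=S, B8=F, B9=E
Answer: B1=F, B2=F, B3=T, B5=F, B6=S, B8=F, B9=E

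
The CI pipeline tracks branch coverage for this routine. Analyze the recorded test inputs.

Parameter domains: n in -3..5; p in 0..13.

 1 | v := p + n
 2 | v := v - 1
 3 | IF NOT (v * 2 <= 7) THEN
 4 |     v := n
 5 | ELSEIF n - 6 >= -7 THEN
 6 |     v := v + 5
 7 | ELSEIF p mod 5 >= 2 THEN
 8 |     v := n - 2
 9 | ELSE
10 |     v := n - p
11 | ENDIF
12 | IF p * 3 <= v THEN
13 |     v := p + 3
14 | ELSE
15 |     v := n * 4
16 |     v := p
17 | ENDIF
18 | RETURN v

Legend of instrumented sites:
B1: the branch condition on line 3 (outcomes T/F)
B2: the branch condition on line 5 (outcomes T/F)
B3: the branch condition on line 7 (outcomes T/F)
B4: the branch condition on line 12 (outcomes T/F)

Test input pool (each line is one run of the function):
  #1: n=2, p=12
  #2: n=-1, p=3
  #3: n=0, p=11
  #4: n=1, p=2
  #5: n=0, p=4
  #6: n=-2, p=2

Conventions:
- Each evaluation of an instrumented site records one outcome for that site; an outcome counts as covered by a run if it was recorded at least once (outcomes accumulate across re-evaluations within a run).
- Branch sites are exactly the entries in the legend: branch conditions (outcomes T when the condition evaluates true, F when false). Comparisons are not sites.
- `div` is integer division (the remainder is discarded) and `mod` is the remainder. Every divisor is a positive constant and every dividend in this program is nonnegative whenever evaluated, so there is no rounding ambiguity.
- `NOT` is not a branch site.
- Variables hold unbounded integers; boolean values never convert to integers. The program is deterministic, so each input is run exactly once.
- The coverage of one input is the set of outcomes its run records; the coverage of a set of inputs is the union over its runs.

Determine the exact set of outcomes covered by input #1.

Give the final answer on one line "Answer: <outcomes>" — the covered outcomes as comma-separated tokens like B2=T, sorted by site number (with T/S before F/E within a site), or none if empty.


Simulating input #1 (n=2, p=12) step by step:
  B1->T, B4->F
distinct outcomes covered: B1=T, B4=F
Answer: B1=T, B4=F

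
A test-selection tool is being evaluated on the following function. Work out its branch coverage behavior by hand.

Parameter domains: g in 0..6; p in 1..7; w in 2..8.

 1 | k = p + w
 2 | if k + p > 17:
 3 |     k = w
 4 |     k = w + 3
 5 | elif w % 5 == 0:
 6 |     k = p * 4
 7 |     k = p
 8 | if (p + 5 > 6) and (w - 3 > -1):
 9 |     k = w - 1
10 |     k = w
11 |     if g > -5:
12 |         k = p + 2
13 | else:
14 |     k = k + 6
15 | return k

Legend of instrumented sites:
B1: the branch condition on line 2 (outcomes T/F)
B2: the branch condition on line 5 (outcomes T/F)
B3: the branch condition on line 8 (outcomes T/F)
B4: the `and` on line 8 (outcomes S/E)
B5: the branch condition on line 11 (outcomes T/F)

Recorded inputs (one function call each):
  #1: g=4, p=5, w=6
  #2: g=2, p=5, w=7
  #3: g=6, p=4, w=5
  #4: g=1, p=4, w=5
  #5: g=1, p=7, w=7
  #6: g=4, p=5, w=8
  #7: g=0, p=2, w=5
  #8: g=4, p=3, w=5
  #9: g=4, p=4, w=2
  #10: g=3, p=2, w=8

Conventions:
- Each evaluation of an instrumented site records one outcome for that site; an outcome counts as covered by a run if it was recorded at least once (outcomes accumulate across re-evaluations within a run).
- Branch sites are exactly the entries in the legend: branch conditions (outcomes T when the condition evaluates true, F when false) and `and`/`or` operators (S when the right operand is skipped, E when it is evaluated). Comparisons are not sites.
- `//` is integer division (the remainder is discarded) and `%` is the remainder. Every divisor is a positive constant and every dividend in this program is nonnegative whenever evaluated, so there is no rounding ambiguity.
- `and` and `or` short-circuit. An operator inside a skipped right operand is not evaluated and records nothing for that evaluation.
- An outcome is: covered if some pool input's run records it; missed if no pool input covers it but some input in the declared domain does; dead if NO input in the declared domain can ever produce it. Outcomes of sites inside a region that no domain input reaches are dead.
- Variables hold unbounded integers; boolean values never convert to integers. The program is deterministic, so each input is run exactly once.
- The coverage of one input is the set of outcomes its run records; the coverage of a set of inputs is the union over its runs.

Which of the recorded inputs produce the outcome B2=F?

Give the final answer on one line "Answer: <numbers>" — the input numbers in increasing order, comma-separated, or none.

input #1 (g=4, p=5, w=6): records B2=F
input #2 (g=2, p=5, w=7): records B2=F
input #3 (g=6, p=4, w=5): does not record B2=F
input #4 (g=1, p=4, w=5): does not record B2=F
input #5 (g=1, p=7, w=7): does not record B2=F
input #6 (g=4, p=5, w=8): does not record B2=F
input #7 (g=0, p=2, w=5): does not record B2=F
input #8 (g=4, p=3, w=5): does not record B2=F
input #9 (g=4, p=4, w=2): records B2=F
input #10 (g=3, p=2, w=8): records B2=F

Answer: 1, 2, 9, 10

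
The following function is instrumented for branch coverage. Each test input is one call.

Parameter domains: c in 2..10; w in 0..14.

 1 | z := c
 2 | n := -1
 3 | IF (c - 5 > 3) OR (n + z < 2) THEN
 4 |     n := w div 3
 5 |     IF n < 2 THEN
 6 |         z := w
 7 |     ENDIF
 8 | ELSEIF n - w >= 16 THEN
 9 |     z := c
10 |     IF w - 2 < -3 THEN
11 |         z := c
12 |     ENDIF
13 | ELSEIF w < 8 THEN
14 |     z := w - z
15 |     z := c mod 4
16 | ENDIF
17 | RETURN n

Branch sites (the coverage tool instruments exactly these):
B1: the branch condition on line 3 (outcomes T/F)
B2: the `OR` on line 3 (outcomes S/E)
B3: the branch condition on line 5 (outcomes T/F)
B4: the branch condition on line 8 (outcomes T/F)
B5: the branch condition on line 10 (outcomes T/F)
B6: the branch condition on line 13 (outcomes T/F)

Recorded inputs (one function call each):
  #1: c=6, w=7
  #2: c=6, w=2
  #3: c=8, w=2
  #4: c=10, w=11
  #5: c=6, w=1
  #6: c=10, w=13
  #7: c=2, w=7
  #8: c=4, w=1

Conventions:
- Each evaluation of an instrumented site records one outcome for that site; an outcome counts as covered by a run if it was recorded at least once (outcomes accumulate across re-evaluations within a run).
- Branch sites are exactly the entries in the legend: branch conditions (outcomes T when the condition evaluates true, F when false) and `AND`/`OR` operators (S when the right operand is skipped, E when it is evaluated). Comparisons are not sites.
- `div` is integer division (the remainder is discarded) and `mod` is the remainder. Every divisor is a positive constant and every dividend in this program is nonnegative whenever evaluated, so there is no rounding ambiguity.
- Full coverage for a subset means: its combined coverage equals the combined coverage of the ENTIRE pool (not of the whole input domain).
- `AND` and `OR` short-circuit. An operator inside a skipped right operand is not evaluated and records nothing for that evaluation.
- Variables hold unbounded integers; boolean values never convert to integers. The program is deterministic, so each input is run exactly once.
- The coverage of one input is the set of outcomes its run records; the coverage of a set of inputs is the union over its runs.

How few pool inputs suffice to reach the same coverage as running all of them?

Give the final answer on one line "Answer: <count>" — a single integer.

input #1 (c=6, w=7): events B2->E, B1->F, B4->F, B6->T; covers B1=F, B2=E, B4=F, B6=T
input #2 (c=6, w=2): events B2->E, B1->F, B4->F, B6->T; covers B1=F, B2=E, B4=F, B6=T
input #3 (c=8, w=2): events B2->E, B1->F, B4->F, B6->T; covers B1=F, B2=E, B4=F, B6=T
input #4 (c=10, w=11): events B2->S, B1->T, B3->F; covers B1=T, B2=S, B3=F
input #5 (c=6, w=1): events B2->E, B1->F, B4->F, B6->T; covers B1=F, B2=E, B4=F, B6=T
input #6 (c=10, w=13): events B2->S, B1->T, B3->F; covers B1=T, B2=S, B3=F
input #7 (c=2, w=7): events B2->E, B1->T, B3->F; covers B1=T, B2=E, B3=F
input #8 (c=4, w=1): events B2->E, B1->F, B4->F, B6->T; covers B1=F, B2=E, B4=F, B6=T
union over all inputs: B1=T, B1=F, B2=S, B2=E, B3=F, B4=F, B6=T (7 outcomes)
size 1 is not enough: best union over all size-1 subsets is 4/7
at size 2, {1, 4} reaches all 7 outcomes; every lexicographically earlier size-2 subset fails

Answer: 2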